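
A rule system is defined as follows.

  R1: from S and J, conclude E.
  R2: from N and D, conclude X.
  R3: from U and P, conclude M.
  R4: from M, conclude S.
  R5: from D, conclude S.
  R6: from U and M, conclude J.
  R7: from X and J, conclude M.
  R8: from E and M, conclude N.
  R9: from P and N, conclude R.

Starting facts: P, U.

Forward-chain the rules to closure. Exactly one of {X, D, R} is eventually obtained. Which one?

R

U and P hold, so M follows (R3).
U and M hold, so J follows (R6).
M holds, so S follows (R4).
S and J hold, so E follows (R1).
E and M hold, so N follows (R8).
P and N hold, so R follows (R9).
X would need N and D (R2), but D is never established. No rule produces D, and it is not given.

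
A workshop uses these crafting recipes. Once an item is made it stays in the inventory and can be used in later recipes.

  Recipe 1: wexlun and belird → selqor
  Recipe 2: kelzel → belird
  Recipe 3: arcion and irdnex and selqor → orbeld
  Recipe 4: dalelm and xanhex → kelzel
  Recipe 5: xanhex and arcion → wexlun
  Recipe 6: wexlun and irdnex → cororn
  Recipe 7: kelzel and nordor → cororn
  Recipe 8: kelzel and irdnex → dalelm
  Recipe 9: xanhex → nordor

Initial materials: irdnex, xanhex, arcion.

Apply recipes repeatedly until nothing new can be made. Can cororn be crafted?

Using Recipe 5, xanhex and arcion make wexlun.
wexlun and irdnex → cororn (Recipe 6).

Yes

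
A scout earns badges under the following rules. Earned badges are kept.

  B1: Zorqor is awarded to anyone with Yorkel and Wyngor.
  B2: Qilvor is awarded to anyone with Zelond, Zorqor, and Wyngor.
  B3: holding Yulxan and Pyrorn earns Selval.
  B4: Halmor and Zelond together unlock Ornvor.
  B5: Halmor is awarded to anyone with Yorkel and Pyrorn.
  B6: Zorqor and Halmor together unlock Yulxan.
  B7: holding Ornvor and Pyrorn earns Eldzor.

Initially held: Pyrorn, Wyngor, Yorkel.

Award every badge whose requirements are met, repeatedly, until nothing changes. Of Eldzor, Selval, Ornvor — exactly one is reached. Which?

Selval

With Yorkel and Pyrorn, Halmor is earned (B5).
With Yorkel and Wyngor, Zorqor is earned (B1).
With Zorqor and Halmor, Yulxan is earned (B6).
With Yulxan and Pyrorn, Selval is earned (B3).
Eldzor would need Ornvor and Pyrorn (B7), but Ornvor is never earned. Ornvor would need Halmor and Zelond (B4), but Zelond is never earned.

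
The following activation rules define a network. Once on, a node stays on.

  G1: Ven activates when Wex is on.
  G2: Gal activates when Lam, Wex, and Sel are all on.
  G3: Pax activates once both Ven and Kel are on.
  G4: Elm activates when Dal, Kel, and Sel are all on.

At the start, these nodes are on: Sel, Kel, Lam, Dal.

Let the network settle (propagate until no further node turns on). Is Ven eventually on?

No

Ven would need Wex (G1), but Wex never turns on.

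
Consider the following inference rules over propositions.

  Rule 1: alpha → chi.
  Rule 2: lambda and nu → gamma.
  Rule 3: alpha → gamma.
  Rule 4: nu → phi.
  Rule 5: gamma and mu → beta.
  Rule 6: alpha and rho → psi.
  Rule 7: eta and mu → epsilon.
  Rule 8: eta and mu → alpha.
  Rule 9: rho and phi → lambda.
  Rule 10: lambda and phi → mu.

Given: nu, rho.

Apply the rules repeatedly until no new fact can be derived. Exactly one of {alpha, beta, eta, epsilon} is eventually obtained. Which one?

beta

nu holds, so phi follows (Rule 4).
rho and phi hold, so lambda follows (Rule 9).
lambda and nu hold, so gamma follows (Rule 2).
From lambda and phi, Rule 10 gives mu.
From gamma and mu, Rule 5 gives beta.
alpha would need eta and mu (Rule 8), but eta is never established. No rule produces eta, and it is not given. epsilon would need eta and mu (Rule 7), but eta is never established.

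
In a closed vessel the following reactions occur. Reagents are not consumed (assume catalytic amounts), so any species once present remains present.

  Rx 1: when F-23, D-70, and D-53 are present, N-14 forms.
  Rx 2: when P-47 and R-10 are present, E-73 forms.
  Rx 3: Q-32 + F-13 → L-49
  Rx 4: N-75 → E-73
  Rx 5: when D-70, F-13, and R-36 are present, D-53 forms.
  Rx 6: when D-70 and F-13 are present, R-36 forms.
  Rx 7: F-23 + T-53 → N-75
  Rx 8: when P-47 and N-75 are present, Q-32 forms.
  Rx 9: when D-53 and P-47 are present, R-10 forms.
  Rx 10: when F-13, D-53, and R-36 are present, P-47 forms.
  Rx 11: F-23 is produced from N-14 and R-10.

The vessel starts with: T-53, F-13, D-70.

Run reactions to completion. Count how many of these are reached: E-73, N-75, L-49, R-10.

2

D-70 and F-13 present → R-36 forms (Rx 6).
D-70, F-13, and R-36 present → D-53 forms (Rx 5).
F-13, D-53, and R-36 present → P-47 forms (Rx 10).
D-53 and P-47 present → R-10 forms (Rx 9).
P-47 and R-10 present → E-73 forms (Rx 2).
E-73: reached.
N-75 would need F-23 and T-53 (Rx 7), but F-23 never forms.
L-49 would need Q-32 and F-13 (Rx 3), but Q-32 never forms.
R-10: reached.
Reached: E-73 and R-10 — 2 of the 4.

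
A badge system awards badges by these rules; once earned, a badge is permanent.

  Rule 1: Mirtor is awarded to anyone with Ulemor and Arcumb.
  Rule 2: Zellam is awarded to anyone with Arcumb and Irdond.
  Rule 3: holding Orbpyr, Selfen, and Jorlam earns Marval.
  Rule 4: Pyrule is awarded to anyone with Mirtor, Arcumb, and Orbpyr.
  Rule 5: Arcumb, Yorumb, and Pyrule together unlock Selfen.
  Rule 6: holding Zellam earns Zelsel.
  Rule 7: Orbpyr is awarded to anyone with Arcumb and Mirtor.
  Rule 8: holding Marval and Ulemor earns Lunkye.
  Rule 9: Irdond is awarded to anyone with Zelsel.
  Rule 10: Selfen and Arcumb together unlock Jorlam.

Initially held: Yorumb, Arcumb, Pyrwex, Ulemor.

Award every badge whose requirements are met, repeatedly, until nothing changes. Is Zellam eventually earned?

No

Zellam would need Arcumb and Irdond (Rule 2), but Irdond is never earned.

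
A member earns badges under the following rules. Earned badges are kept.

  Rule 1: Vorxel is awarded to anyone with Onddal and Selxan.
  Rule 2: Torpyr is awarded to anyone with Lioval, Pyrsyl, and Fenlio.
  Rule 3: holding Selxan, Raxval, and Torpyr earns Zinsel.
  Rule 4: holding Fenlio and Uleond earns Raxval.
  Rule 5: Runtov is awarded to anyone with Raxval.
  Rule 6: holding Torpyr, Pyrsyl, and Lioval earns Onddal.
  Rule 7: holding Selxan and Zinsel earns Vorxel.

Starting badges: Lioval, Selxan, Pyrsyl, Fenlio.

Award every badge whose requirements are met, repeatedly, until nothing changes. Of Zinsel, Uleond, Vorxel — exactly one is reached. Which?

Vorxel

With Lioval, Pyrsyl, and Fenlio, Torpyr is earned (Rule 2).
With Torpyr, Pyrsyl, and Lioval, Onddal is earned (Rule 6).
With Onddal and Selxan, Vorxel is earned (Rule 1).
Zinsel would need Selxan, Raxval, and Torpyr (Rule 3), but Raxval is never earned. No rule produces Uleond, and it is not given.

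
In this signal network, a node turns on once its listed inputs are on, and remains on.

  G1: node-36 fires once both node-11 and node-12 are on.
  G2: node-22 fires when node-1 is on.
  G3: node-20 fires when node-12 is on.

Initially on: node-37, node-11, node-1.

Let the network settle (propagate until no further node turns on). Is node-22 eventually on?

Yes

G2: node-1 on → node-22 on.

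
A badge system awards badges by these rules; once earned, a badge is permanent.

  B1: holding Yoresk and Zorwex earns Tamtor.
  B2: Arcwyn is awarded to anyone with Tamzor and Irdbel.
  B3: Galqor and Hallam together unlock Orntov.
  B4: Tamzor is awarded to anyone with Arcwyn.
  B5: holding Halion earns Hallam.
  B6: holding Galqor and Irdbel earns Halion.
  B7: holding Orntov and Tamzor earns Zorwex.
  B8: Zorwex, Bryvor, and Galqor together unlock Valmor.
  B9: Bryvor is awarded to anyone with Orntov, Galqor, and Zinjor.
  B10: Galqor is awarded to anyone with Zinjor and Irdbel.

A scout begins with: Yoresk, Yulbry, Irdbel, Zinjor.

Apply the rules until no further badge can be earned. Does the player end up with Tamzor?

No

Tamzor would need Arcwyn (B4), but Arcwyn is never earned.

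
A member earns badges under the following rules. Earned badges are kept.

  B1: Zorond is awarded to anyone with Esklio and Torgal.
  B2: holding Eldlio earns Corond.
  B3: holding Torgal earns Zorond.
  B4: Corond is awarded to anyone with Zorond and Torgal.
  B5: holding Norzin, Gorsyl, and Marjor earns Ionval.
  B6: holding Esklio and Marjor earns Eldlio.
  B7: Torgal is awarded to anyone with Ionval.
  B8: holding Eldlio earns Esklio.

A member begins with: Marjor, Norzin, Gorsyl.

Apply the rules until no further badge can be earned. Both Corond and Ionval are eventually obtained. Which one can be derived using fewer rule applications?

Ionval

Ionval: With Norzin, Gorsyl, and Marjor, Ionval is earned (B5). [1 rule application]
Corond: With Norzin, Gorsyl, and Marjor, Ionval is earned (B5). With Ionval, Torgal is earned (B7). With Torgal, Zorond is earned (B3). With Zorond and Torgal, Corond is earned (B4). [4 rule applications]
Ionval needs fewer.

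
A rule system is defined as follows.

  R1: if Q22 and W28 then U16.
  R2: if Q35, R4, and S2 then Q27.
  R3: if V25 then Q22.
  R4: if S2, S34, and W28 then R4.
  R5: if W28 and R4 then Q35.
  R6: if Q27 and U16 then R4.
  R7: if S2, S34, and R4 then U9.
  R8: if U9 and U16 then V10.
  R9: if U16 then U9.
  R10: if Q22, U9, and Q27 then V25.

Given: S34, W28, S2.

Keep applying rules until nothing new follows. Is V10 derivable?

V10 would need U9 and U16 (R8), but U16 is never established.

No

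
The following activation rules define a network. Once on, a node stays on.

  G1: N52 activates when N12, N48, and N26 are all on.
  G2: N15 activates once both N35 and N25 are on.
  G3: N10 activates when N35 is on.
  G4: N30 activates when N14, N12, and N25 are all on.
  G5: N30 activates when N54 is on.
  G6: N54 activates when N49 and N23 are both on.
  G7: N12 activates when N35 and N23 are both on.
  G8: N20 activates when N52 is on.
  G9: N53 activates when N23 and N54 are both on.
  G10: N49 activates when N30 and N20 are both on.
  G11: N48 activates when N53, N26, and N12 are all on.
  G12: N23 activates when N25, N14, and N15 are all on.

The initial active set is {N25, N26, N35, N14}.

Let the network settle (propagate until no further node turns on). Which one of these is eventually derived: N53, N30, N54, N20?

N35 and N25 are on, so N15 activates (G2).
N25, N14, and N15 are on, so N23 activates (G12).
G7: N35 and N23 on → N12 on.
G4: N14, N12, and N25 on → N30 on.
N20 would need N52 (G8), but N52 never turns on. N53 would need N23 and N54 (G9), but N54 never turns on. N54 would need N49 and N23 (G6), but N49 never turns on.

N30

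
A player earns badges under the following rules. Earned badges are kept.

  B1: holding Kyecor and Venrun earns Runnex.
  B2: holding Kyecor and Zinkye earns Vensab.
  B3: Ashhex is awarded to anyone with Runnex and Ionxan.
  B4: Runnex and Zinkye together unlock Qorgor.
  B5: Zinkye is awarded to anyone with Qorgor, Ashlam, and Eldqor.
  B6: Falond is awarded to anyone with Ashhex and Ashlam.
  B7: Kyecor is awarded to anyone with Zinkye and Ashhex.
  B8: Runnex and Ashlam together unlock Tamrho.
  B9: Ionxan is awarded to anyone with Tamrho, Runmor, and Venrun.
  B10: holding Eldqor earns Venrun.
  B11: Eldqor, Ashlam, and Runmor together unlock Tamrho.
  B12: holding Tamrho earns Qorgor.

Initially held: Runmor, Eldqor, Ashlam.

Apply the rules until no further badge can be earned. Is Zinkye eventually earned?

Yes

With Eldqor, Ashlam, and Runmor, Tamrho is earned (B11).
With Tamrho, Qorgor is earned (B12).
With Qorgor, Ashlam, and Eldqor, Zinkye is earned (B5).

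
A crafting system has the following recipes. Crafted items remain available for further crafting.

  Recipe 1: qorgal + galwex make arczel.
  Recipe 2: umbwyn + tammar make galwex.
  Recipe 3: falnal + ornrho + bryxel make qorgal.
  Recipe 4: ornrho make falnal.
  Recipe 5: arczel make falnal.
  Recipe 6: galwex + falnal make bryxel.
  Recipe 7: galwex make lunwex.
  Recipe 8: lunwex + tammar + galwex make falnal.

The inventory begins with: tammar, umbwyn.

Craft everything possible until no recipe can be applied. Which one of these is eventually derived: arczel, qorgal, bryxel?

bryxel

Using Recipe 2, umbwyn and tammar make galwex.
galwex → lunwex (Recipe 7).
lunwex + tammar + galwex → falnal (Recipe 8).
galwex + falnal → bryxel (Recipe 6).
arczel would need qorgal and galwex (Recipe 1), but qorgal is never obtained. qorgal would need falnal, ornrho, and bryxel (Recipe 3), but ornrho is never obtained.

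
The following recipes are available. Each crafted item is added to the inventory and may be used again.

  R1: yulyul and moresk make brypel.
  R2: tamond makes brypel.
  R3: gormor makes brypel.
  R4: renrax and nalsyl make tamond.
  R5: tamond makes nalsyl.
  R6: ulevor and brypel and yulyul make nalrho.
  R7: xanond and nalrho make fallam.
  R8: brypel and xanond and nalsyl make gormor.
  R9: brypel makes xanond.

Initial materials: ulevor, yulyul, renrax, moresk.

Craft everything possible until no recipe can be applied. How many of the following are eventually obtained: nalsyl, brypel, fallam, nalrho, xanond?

4

Using R1, yulyul and moresk make brypel.
ulevor and brypel and yulyul → nalrho (R6).
brypel → xanond (R9).
xanond and nalrho → fallam (R7).
nalsyl would need tamond (R5), but tamond is never obtained.
brypel: reached.
fallam: reached.
nalrho: reached.
xanond: reached.
Reached: brypel, fallam, nalrho, and xanond — 4 of the 5.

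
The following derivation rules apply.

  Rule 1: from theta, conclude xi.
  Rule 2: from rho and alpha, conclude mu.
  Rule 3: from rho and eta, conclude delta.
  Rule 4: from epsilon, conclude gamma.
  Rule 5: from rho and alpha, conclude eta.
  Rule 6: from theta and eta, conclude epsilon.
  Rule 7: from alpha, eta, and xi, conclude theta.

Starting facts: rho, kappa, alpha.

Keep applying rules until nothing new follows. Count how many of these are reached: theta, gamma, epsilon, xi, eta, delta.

2

rho and alpha hold, so eta follows (Rule 5).
From rho and eta, Rule 3 gives delta.
theta would need alpha, eta, and xi (Rule 7), but xi is never established.
gamma would need epsilon (Rule 4), but epsilon is never established.
epsilon would need theta and eta (Rule 6), but theta is never established.
xi would need theta (Rule 1), but theta is never established.
eta: reached.
delta: reached.
Reached: eta and delta — 2 of the 6.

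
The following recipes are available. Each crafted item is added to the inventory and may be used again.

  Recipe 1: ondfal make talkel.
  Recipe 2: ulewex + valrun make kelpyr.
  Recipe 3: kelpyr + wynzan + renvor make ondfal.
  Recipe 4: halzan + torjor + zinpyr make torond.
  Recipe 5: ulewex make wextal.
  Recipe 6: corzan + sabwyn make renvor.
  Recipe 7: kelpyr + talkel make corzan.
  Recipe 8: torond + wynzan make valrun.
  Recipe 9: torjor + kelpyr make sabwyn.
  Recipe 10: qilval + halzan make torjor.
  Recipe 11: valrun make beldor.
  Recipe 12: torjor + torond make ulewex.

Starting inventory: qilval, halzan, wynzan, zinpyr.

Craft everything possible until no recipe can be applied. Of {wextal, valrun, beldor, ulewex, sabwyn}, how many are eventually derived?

qilval + halzan → torjor (Recipe 10).
Using Recipe 4, halzan, torjor, and zinpyr make torond.
torjor + torond → ulewex (Recipe 12).
torond + wynzan → valrun (Recipe 8).
ulewex → wextal (Recipe 5).
Using Recipe 2, ulewex and valrun make kelpyr.
valrun → beldor (Recipe 11).
torjor + kelpyr → sabwyn (Recipe 9).
wextal: reached.
valrun: reached.
beldor: reached.
ulewex: reached.
sabwyn: reached.
All 5 are reached.

5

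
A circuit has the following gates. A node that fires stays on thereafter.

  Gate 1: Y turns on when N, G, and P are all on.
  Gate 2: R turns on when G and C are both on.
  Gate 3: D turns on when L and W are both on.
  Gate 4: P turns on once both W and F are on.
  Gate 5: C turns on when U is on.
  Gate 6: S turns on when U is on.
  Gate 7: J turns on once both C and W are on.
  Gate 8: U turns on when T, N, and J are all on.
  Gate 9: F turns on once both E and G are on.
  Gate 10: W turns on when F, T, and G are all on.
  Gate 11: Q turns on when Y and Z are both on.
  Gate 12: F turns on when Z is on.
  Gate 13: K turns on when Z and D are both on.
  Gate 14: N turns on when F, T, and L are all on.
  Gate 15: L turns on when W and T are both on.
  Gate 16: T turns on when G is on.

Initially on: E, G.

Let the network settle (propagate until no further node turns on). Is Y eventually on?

Yes

Gate 16: G on → T on.
Gate 9: E and G on → F on.
Gate 10: F, T, and G on → W on.
Gate 4: W and F on → P on.
W and T are on, so L turns on (Gate 15).
Gate 14: F, T, and L on → N on.
Gate 1: N, G, and P on → Y on.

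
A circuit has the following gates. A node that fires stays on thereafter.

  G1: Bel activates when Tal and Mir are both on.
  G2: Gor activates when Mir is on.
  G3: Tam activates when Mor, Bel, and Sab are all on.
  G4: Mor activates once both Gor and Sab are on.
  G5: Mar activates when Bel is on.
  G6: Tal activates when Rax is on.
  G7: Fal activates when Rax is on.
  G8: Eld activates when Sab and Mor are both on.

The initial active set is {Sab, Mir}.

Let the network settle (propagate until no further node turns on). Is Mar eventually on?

Mar would need Bel (G5), but Bel never turns on.

No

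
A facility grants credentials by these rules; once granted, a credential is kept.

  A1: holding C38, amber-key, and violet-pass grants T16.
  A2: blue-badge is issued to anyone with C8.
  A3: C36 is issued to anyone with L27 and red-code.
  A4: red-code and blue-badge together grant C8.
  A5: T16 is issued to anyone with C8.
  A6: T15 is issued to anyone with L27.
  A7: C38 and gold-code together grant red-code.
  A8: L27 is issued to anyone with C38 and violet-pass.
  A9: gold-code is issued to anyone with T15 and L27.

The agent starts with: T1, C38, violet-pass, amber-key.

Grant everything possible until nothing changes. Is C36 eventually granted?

Holding C38 and violet-pass grants L27 (A8).
Holding L27 grants T15 (A6).
Holding T15 and L27 grants gold-code (A9).
Holding C38 and gold-code grants red-code (A7).
Holding L27 and red-code grants C36 (A3).

Yes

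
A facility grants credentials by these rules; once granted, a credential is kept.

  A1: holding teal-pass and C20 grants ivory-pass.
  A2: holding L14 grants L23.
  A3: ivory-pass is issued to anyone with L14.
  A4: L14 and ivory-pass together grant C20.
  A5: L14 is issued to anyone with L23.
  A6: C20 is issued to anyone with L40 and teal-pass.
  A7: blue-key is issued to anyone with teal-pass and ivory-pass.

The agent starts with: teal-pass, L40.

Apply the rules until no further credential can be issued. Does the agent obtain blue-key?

Holding L40 and teal-pass grants C20 (A6).
Holding teal-pass and C20 grants ivory-pass (A1).
Holding teal-pass and ivory-pass grants blue-key (A7).

Yes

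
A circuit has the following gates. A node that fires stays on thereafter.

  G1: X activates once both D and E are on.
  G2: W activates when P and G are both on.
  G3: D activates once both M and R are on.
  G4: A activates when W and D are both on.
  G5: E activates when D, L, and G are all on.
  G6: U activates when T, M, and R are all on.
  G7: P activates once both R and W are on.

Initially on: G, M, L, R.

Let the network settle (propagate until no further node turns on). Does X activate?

Yes

G3: M and R on → D on.
G5: D, L, and G on → E on.
G1: D and E on → X on.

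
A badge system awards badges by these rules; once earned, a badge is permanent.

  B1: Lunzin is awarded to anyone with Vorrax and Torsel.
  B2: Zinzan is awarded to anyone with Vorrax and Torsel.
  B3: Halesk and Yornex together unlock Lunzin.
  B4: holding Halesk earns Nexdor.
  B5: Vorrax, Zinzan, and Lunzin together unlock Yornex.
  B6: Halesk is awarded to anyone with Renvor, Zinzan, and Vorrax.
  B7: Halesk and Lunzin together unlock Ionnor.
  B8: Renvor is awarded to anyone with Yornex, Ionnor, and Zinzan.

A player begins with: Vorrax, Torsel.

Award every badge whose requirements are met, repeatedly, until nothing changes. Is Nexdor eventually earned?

No

Nexdor would need Halesk (B4), but Halesk is never earned.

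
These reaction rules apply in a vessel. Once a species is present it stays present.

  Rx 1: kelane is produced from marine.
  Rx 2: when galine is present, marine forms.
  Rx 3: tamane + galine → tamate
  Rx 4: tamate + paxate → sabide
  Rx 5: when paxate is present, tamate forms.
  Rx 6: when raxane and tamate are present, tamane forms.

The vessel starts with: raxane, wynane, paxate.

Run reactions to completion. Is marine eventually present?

marine would need galine (Rx 2), but galine never forms.

No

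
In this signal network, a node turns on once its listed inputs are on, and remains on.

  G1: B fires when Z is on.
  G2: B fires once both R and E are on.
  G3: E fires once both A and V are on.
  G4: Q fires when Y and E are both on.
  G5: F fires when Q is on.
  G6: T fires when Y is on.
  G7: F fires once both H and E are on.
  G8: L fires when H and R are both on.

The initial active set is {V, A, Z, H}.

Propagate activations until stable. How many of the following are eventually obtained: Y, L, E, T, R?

G3: A and V on → E on.
No rule produces Y, and it is not given.
L would need H and R (G8), but R never turns on.
E: reached.
T would need Y (G6), but Y never turns on.
No rule produces R, and it is not given.
Reached: E — 1 of the 5.

1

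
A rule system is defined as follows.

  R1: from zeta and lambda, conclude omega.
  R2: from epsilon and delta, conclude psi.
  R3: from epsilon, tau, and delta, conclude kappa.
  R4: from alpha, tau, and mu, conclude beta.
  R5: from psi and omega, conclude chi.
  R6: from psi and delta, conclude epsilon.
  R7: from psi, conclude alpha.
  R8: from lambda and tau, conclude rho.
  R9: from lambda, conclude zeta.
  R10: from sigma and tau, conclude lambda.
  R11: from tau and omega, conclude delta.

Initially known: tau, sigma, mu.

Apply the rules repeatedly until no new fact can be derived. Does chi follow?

No

chi would need psi and omega (R5), but psi is never established.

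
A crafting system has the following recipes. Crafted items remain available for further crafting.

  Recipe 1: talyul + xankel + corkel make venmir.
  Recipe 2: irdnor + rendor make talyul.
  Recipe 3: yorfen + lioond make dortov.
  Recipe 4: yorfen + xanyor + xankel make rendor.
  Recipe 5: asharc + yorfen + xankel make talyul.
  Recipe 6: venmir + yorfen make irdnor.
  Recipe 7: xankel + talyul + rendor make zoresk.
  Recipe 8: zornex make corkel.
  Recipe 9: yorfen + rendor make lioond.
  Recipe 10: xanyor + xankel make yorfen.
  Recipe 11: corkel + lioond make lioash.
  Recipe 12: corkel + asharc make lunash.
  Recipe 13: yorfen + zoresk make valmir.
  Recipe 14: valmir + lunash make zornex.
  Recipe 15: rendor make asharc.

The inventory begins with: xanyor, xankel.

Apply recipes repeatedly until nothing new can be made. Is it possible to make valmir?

Yes

xanyor + xankel → yorfen (Recipe 10).
Using Recipe 4, yorfen, xanyor, and xankel make rendor.
rendor → asharc (Recipe 15).
Using Recipe 5, asharc, yorfen, and xankel make talyul.
xankel + talyul + rendor → zoresk (Recipe 7).
Using Recipe 13, yorfen and zoresk make valmir.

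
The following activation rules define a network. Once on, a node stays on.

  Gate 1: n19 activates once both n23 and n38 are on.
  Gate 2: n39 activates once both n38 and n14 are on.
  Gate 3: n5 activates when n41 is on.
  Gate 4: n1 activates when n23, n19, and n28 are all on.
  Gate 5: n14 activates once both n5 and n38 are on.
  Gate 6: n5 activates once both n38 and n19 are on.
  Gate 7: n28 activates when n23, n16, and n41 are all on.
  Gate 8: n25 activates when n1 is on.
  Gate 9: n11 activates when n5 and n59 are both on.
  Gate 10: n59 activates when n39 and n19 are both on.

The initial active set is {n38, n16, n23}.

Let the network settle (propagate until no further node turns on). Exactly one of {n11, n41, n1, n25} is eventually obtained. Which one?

n11

n23 and n38 are on, so n19 activates (Gate 1).
Gate 6: n38 and n19 on → n5 on.
Gate 5: n5 and n38 on → n14 on.
n38 and n14 are on, so n39 activates (Gate 2).
n39 and n19 are on, so n59 activates (Gate 10).
n5 and n59 are on, so n11 activates (Gate 9).
n25 would need n1 (Gate 8), but n1 never turns on. No rule produces n41, and it is not given. n1 would need n23, n19, and n28 (Gate 4), but n28 never turns on.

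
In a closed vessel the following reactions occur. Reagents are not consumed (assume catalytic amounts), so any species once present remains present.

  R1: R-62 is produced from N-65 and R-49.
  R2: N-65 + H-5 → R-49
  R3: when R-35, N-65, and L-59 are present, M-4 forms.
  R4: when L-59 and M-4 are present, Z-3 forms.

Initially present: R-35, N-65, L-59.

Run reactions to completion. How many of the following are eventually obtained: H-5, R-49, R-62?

0

No rule produces H-5, and it is not given.
R-49 would need N-65 and H-5 (R2), but H-5 never forms.
R-62 would need N-65 and R-49 (R1), but R-49 never forms.
None of the 3 are reached.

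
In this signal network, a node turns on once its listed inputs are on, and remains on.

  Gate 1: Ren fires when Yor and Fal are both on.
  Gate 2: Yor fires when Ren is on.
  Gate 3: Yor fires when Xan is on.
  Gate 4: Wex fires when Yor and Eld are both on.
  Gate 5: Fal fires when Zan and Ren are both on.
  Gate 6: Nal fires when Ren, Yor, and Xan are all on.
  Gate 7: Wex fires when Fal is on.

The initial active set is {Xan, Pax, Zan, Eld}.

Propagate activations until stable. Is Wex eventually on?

Yes

Gate 3: Xan on → Yor on.
Gate 4: Yor and Eld on → Wex on.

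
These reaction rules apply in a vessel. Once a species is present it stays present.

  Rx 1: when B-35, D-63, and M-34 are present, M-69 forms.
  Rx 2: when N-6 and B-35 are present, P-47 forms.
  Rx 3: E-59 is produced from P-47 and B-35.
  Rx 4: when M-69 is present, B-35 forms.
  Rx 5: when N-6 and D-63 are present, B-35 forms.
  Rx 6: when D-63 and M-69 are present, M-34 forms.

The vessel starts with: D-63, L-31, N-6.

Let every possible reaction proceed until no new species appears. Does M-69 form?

No

M-69 would need B-35, D-63, and M-34 (Rx 1), but M-34 never forms.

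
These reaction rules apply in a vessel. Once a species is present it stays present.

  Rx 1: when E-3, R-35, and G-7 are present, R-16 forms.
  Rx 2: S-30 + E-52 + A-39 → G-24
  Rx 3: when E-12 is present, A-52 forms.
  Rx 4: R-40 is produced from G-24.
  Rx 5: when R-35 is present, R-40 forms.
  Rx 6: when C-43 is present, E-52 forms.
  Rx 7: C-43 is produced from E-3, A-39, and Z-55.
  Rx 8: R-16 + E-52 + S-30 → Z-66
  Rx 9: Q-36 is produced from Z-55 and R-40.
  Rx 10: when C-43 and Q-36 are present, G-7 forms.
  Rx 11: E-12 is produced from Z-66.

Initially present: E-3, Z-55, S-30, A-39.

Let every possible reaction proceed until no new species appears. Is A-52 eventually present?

A-52 would need E-12 (Rx 3), but E-12 never forms.

No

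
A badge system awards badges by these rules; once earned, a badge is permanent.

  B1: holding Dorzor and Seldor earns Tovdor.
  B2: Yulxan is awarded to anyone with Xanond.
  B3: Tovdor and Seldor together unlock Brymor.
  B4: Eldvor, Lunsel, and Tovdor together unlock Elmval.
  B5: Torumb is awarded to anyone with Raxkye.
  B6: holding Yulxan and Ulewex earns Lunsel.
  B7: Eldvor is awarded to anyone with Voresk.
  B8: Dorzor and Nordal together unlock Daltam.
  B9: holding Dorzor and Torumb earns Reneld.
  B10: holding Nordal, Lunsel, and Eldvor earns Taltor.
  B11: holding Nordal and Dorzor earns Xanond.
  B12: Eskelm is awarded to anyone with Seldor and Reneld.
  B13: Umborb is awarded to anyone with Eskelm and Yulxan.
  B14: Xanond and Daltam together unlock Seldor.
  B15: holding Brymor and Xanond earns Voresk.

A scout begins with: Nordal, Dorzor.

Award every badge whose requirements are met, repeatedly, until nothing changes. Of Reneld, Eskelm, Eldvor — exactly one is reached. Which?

Eldvor

With Dorzor and Nordal, Daltam is earned (B8).
With Nordal and Dorzor, Xanond is earned (B11).
With Xanond and Daltam, Seldor is earned (B14).
With Dorzor and Seldor, Tovdor is earned (B1).
With Tovdor and Seldor, Brymor is earned (B3).
With Brymor and Xanond, Voresk is earned (B15).
With Voresk, Eldvor is earned (B7).
Eskelm would need Seldor and Reneld (B12), but Reneld is never earned. Reneld would need Dorzor and Torumb (B9), but Torumb is never earned.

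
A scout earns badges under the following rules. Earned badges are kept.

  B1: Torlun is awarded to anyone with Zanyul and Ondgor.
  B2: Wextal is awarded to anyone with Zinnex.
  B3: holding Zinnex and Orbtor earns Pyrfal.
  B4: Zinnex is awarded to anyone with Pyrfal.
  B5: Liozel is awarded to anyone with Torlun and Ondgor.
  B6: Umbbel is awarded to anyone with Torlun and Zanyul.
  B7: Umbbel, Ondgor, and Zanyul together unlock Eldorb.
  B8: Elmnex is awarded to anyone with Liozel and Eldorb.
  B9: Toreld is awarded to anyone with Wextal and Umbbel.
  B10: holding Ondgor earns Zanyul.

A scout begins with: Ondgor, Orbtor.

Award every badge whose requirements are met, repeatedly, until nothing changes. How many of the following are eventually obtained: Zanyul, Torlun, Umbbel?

With Ondgor, Zanyul is earned (B10).
With Zanyul and Ondgor, Torlun is earned (B1).
With Torlun and Zanyul, Umbbel is earned (B6).
Zanyul: reached.
Torlun: reached.
Umbbel: reached.
All 3 are reached.

3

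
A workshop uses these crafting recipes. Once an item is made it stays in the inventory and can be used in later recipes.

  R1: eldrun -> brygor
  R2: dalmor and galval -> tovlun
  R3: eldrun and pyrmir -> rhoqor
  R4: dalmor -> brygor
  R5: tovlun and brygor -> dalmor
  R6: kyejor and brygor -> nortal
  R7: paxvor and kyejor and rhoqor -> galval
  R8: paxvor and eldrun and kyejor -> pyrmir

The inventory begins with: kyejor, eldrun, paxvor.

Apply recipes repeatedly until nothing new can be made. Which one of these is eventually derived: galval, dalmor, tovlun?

galval

paxvor and eldrun and kyejor -> pyrmir (R8).
Using R3, eldrun and pyrmir make rhoqor.
paxvor and kyejor and rhoqor -> galval (R7).
dalmor would need tovlun and brygor (R5), but tovlun is never obtained. tovlun would need dalmor and galval (R2), but dalmor is never obtained.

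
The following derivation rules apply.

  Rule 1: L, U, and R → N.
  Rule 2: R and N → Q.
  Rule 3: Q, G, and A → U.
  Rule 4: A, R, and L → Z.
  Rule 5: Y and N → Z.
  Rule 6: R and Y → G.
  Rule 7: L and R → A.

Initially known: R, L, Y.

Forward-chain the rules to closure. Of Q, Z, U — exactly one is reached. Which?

Z

L and R hold, so A follows (Rule 7).
A, R, and L hold, so Z follows (Rule 4).
Q would need R and N (Rule 2), but N is never established. U would need Q, G, and A (Rule 3), but Q is never established.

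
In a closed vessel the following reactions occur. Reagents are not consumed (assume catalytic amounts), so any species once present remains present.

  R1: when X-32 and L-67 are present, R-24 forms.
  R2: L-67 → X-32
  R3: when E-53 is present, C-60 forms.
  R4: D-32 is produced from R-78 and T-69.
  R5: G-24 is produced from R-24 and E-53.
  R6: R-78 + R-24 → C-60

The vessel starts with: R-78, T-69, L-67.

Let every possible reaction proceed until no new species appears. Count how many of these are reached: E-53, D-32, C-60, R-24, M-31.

3

L-67 present → X-32 forms (R2).
R-78 and T-69 present → D-32 forms (R4).
X-32 and L-67 present → R-24 forms (R1).
R-78 and R-24 present → C-60 forms (R6).
No rule produces E-53, and it is not given.
D-32: reached.
C-60: reached.
R-24: reached.
No rule produces M-31, and it is not given.
Reached: D-32, C-60, and R-24 — 3 of the 5.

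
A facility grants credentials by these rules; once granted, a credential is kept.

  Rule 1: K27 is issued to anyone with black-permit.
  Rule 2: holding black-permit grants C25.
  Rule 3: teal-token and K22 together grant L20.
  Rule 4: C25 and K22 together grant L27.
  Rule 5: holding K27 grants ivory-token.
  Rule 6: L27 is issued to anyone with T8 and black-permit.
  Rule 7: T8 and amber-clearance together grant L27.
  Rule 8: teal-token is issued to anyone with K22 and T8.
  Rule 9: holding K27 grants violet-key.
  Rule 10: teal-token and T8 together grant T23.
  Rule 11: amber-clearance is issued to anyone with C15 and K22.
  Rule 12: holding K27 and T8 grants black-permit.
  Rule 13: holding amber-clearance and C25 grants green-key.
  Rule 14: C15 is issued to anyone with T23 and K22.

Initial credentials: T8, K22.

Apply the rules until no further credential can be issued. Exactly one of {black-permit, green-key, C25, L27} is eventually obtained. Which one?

Holding K22 and T8 grants teal-token (Rule 8).
Holding teal-token and T8 grants T23 (Rule 10).
Holding T23 and K22 grants C15 (Rule 14).
Holding C15 and K22 grants amber-clearance (Rule 11).
Holding T8 and amber-clearance grants L27 (Rule 7).
green-key would need amber-clearance and C25 (Rule 13), but C25 is never granted. C25 would need black-permit (Rule 2), but black-permit is never granted. black-permit would need K27 and T8 (Rule 12), but K27 is never granted.

L27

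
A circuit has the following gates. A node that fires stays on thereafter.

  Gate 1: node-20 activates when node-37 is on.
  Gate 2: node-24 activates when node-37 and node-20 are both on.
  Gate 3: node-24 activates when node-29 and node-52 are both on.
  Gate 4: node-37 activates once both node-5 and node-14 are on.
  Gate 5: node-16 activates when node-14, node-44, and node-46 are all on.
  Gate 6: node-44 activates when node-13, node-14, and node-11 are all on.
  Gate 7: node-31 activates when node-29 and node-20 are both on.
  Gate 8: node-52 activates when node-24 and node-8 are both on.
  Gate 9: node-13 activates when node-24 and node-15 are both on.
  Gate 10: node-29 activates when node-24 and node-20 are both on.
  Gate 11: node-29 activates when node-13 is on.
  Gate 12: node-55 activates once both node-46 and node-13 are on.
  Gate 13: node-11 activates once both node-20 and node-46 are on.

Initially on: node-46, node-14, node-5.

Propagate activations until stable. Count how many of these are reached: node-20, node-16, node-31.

2

node-5 and node-14 are on, so node-37 activates (Gate 4).
Gate 1: node-37 on → node-20 on.
node-37 and node-20 are on, so node-24 activates (Gate 2).
Gate 10: node-24 and node-20 on → node-29 on.
node-29 and node-20 are on, so node-31 activates (Gate 7).
node-20: reached.
node-16 would need node-14, node-44, and node-46 (Gate 5), but node-44 never turns on.
node-31: reached.
Reached: node-20 and node-31 — 2 of the 3.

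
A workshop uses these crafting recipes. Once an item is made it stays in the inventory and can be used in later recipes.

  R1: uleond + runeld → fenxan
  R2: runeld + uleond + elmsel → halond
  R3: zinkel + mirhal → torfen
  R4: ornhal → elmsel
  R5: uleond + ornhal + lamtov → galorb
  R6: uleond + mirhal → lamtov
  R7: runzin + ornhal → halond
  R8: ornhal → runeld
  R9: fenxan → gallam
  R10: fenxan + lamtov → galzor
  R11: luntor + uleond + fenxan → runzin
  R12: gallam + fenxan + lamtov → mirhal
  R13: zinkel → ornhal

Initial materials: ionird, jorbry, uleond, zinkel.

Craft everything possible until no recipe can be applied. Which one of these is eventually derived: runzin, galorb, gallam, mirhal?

Using R13, zinkel makes ornhal.
ornhal → runeld (R8).
uleond + runeld → fenxan (R1).
Using R9, fenxan makes gallam.
runzin would need luntor, uleond, and fenxan (R11), but luntor is never obtained. mirhal would need gallam, fenxan, and lamtov (R12), but lamtov is never obtained. galorb would need uleond, ornhal, and lamtov (R5), but lamtov is never obtained.

gallam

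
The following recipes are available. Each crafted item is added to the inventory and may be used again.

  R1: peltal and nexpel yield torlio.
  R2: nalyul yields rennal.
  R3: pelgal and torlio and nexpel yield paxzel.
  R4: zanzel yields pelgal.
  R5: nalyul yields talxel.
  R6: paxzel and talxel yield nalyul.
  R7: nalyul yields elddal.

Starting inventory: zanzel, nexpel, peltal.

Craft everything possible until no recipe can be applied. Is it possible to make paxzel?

Yes

zanzel → pelgal (R4).
peltal and nexpel → torlio (R1).
Using R3, pelgal, torlio, and nexpel make paxzel.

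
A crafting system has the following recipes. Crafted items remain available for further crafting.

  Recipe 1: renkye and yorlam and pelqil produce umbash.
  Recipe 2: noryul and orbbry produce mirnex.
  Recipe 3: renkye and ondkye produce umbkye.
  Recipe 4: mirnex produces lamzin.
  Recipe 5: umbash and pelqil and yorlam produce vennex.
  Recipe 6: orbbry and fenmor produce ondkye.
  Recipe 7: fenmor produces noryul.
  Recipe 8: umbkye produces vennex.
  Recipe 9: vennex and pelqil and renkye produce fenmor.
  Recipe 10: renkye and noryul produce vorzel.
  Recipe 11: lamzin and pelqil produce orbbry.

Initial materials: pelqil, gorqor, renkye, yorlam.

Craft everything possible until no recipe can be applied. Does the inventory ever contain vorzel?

Yes

renkye and yorlam and pelqil → umbash (Recipe 1).
Using Recipe 5, umbash, pelqil, and yorlam make vennex.
vennex and pelqil and renkye → fenmor (Recipe 9).
fenmor → noryul (Recipe 7).
renkye and noryul → vorzel (Recipe 10).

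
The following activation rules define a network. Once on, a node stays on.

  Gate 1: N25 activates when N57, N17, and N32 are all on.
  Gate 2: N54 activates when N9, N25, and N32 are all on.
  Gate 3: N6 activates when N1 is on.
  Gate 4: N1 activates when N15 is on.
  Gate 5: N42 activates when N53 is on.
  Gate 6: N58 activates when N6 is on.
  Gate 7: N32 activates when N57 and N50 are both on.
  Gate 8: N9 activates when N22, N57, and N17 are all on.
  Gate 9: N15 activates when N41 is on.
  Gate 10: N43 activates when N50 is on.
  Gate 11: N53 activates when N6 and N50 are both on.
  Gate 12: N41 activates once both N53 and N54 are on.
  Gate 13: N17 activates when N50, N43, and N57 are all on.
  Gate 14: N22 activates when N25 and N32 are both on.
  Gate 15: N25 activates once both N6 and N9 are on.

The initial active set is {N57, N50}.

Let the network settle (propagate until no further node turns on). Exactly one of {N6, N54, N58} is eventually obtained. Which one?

Gate 7: N57 and N50 on → N32 on.
N50 is on, so N43 activates (Gate 10).
Gate 13: N50, N43, and N57 on → N17 on.
N57, N17, and N32 are on, so N25 activates (Gate 1).
Gate 14: N25 and N32 on → N22 on.
N22, N57, and N17 are on, so N9 activates (Gate 8).
Gate 2: N9, N25, and N32 on → N54 on.
N6 would need N1 (Gate 3), but N1 never turns on. N58 would need N6 (Gate 6), but N6 never turns on.

N54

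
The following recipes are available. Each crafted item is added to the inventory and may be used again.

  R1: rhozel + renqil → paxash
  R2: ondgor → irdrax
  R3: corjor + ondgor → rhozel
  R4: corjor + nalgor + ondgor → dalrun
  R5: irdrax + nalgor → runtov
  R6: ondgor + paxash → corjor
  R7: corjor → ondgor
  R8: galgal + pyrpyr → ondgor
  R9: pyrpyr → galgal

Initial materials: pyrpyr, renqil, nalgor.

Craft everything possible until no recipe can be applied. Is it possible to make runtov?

Using R9, pyrpyr makes galgal.
Using R8, galgal and pyrpyr make ondgor.
Using R2, ondgor makes irdrax.
Using R5, irdrax and nalgor make runtov.

Yes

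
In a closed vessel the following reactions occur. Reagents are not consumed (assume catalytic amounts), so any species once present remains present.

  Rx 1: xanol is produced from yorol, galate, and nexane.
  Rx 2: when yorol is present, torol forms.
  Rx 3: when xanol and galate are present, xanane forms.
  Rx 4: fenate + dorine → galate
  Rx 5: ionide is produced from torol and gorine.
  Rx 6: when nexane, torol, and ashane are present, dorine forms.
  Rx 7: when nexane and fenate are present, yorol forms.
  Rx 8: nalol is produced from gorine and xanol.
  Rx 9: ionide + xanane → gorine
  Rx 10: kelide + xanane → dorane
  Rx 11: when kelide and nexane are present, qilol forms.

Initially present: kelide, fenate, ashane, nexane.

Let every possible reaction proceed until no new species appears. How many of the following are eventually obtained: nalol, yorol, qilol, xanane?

kelide and nexane present → qilol forms (Rx 11).
nexane and fenate present → yorol forms (Rx 7).
yorol present → torol forms (Rx 2).
nexane, torol, and ashane present → dorine forms (Rx 6).
fenate and dorine present → galate forms (Rx 4).
yorol, galate, and nexane present → xanol forms (Rx 1).
xanol and galate present → xanane forms (Rx 3).
nalol would need gorine and xanol (Rx 8), but gorine never forms.
yorol: reached.
qilol: reached.
xanane: reached.
Reached: yorol, qilol, and xanane — 3 of the 4.

3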